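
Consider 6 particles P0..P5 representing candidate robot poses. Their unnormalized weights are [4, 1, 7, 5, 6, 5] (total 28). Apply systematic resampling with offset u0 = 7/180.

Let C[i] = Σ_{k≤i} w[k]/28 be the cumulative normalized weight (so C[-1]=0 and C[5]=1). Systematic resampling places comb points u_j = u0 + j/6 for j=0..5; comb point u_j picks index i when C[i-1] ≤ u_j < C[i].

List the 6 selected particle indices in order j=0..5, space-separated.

0 2 2 3 4 5

C = [1/7, 5/28, 3/7, 17/28, 23/28, 1]
j=0: u_0=7/180 ∈ [0, 1/7) → index 0
j=1: u_1=37/180 ∈ [5/28, 3/7) → index 2
j=2: u_2=67/180 ∈ [5/28, 3/7) → index 2
j=3: u_3=97/180 ∈ [3/7, 17/28) → index 3
j=4: u_4=127/180 ∈ [17/28, 23/28) → index 4
j=5: u_5=157/180 ∈ [23/28, 1) → index 5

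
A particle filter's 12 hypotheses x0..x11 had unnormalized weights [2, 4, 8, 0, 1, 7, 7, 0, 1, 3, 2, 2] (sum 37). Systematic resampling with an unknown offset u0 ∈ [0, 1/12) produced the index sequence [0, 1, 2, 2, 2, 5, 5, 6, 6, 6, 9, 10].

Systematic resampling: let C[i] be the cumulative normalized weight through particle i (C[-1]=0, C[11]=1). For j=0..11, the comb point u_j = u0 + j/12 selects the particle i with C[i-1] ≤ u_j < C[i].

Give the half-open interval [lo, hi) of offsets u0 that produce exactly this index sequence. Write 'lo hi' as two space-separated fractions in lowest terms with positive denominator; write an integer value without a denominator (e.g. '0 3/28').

5/444 13/444

C = [2/37, 6/37, 14/37, 14/37, 15/37, 22/37, 29/37, 29/37, 30/37, 33/37, 35/37, 1]
j=0 picked index 0: u0 ∈ [0, 2/37)
j=1 picked index 1: u0 ∈ [-13/444, 35/444)
j=2 picked index 2: u0 ∈ [-1/222, 47/222)
j=3 picked index 2: u0 ∈ [-13/148, 19/148)
j=4 picked index 2: u0 ∈ [-19/111, 5/111)
j=5 picked index 5: u0 ∈ [-5/444, 79/444)
j=6 picked index 5: u0 ∈ [-7/74, 7/74)
j=7 picked index 6: u0 ∈ [5/444, 89/444)
j=8 picked index 6: u0 ∈ [-8/111, 13/111)
j=9 picked index 6: u0 ∈ [-23/148, 5/148)
j=10 picked index 9: u0 ∈ [-5/222, 13/222)
j=11 picked index 10: u0 ∈ [-11/444, 13/444)
intersection: [5/444, 13/444)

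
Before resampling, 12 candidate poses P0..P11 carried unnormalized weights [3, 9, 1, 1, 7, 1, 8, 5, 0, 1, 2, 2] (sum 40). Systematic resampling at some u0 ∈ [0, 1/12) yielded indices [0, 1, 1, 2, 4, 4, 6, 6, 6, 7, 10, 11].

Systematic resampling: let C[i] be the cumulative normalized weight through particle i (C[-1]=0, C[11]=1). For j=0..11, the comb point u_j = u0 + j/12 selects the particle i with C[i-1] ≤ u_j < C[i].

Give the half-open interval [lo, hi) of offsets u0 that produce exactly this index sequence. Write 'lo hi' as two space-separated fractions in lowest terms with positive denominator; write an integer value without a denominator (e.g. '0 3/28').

1/15 3/40

C = [3/40, 3/10, 13/40, 7/20, 21/40, 11/20, 3/4, 7/8, 7/8, 9/10, 19/20, 1]
j=0 picked index 0: u0 ∈ [0, 3/40)
j=1 picked index 1: u0 ∈ [-1/120, 13/60)
j=2 picked index 1: u0 ∈ [-11/120, 2/15)
j=3 picked index 2: u0 ∈ [1/20, 3/40)
j=4 picked index 4: u0 ∈ [1/60, 23/120)
j=5 picked index 4: u0 ∈ [-1/15, 13/120)
j=6 picked index 6: u0 ∈ [1/20, 1/4)
j=7 picked index 6: u0 ∈ [-1/30, 1/6)
j=8 picked index 6: u0 ∈ [-7/60, 1/12)
j=9 picked index 7: u0 ∈ [0, 1/8)
j=10 picked index 10: u0 ∈ [1/15, 7/60)
j=11 picked index 11: u0 ∈ [1/30, 1/12)
intersection: [1/15, 3/40)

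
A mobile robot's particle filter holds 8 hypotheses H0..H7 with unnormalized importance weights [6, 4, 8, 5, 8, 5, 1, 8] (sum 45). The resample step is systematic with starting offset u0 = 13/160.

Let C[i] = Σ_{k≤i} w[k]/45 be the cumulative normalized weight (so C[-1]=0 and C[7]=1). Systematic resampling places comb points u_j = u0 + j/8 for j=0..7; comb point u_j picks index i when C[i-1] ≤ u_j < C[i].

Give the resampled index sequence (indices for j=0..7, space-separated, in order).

C = [2/15, 2/9, 2/5, 23/45, 31/45, 4/5, 37/45, 1]
j=0: u_0=13/160 ∈ [0, 2/15) → index 0
j=1: u_1=33/160 ∈ [2/15, 2/9) → index 1
j=2: u_2=53/160 ∈ [2/9, 2/5) → index 2
j=3: u_3=73/160 ∈ [2/5, 23/45) → index 3
j=4: u_4=93/160 ∈ [23/45, 31/45) → index 4
j=5: u_5=113/160 ∈ [31/45, 4/5) → index 5
j=6: u_6=133/160 ∈ [37/45, 1) → index 7
j=7: u_7=153/160 ∈ [37/45, 1) → index 7

0 1 2 3 4 5 7 7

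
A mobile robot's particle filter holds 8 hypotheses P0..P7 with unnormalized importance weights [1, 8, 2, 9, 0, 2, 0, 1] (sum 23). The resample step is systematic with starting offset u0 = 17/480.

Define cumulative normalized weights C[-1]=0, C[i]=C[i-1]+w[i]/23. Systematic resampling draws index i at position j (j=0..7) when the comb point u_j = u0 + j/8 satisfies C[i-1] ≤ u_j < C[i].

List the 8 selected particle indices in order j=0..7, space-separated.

0 1 1 2 3 3 3 5

C = [1/23, 9/23, 11/23, 20/23, 20/23, 22/23, 22/23, 1]
j=0: u_0=17/480 ∈ [0, 1/23) → index 0
j=1: u_1=77/480 ∈ [1/23, 9/23) → index 1
j=2: u_2=137/480 ∈ [1/23, 9/23) → index 1
j=3: u_3=197/480 ∈ [9/23, 11/23) → index 2
j=4: u_4=257/480 ∈ [11/23, 20/23) → index 3
j=5: u_5=317/480 ∈ [11/23, 20/23) → index 3
j=6: u_6=377/480 ∈ [11/23, 20/23) → index 3
j=7: u_7=437/480 ∈ [20/23, 22/23) → index 5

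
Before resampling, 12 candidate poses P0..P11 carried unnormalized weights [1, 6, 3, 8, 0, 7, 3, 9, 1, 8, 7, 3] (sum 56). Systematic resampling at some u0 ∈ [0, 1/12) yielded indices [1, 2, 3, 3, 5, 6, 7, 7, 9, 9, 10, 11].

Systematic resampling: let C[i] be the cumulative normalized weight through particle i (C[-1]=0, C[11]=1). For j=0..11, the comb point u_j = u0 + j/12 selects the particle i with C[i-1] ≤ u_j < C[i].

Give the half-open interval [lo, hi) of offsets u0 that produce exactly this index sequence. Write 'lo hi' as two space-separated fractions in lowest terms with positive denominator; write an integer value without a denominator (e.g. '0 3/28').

1/24 1/14

C = [1/56, 1/8, 5/28, 9/28, 9/28, 25/56, 1/2, 37/56, 19/28, 23/28, 53/56, 1]
j=0 picked index 1: u0 ∈ [1/56, 1/8)
j=1 picked index 2: u0 ∈ [1/24, 2/21)
j=2 picked index 3: u0 ∈ [1/84, 13/84)
j=3 picked index 3: u0 ∈ [-1/14, 1/14)
j=4 picked index 5: u0 ∈ [-1/84, 19/168)
j=5 picked index 6: u0 ∈ [5/168, 1/12)
j=6 picked index 7: u0 ∈ [0, 9/56)
j=7 picked index 7: u0 ∈ [-1/12, 13/168)
j=8 picked index 9: u0 ∈ [1/84, 13/84)
j=9 picked index 9: u0 ∈ [-1/14, 1/14)
j=10 picked index 10: u0 ∈ [-1/84, 19/168)
j=11 picked index 11: u0 ∈ [5/168, 1/12)
intersection: [1/24, 1/14)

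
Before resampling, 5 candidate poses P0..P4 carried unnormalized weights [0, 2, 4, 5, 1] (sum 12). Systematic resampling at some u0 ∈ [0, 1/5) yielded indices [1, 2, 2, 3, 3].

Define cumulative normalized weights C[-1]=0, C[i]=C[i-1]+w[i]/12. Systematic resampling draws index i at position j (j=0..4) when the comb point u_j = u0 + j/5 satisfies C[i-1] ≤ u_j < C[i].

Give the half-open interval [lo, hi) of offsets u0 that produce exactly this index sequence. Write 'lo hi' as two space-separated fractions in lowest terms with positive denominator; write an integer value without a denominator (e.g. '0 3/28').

C = [0, 1/6, 1/2, 11/12, 1]
j=0 picked index 1: u0 ∈ [0, 1/6)
j=1 picked index 2: u0 ∈ [-1/30, 3/10)
j=2 picked index 2: u0 ∈ [-7/30, 1/10)
j=3 picked index 3: u0 ∈ [-1/10, 19/60)
j=4 picked index 3: u0 ∈ [-3/10, 7/60)
intersection: [0, 1/10)

0 1/10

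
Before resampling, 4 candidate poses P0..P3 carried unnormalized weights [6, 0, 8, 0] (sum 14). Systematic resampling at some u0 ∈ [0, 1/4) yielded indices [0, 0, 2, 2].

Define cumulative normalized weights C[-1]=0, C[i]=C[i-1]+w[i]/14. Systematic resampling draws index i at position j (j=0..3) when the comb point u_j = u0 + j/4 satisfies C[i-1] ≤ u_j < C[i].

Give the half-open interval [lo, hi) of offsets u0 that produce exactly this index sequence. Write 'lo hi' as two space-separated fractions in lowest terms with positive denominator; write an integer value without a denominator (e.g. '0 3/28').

C = [3/7, 3/7, 1, 1]
j=0 picked index 0: u0 ∈ [0, 3/7)
j=1 picked index 0: u0 ∈ [-1/4, 5/28)
j=2 picked index 2: u0 ∈ [-1/14, 1/2)
j=3 picked index 2: u0 ∈ [-9/28, 1/4)
intersection: [0, 5/28)

0 5/28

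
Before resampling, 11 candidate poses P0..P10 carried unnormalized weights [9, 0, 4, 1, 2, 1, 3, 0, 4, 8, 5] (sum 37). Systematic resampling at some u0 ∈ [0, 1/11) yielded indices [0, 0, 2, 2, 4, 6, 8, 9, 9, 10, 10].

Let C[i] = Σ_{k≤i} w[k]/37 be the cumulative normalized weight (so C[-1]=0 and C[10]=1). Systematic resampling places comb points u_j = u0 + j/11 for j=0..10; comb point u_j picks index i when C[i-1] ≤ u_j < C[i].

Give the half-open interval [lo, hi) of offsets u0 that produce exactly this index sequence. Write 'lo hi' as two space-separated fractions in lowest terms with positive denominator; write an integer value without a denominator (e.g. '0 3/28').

C = [9/37, 9/37, 13/37, 14/37, 16/37, 17/37, 20/37, 20/37, 24/37, 32/37, 1]
j=0 picked index 0: u0 ∈ [0, 9/37)
j=1 picked index 0: u0 ∈ [-1/11, 62/407)
j=2 picked index 2: u0 ∈ [25/407, 69/407)
j=3 picked index 2: u0 ∈ [-12/407, 32/407)
j=4 picked index 4: u0 ∈ [6/407, 28/407)
j=5 picked index 6: u0 ∈ [2/407, 35/407)
j=6 picked index 8: u0 ∈ [-2/407, 42/407)
j=7 picked index 9: u0 ∈ [5/407, 93/407)
j=8 picked index 9: u0 ∈ [-32/407, 56/407)
j=9 picked index 10: u0 ∈ [19/407, 2/11)
j=10 picked index 10: u0 ∈ [-18/407, 1/11)
intersection: [25/407, 28/407)

25/407 28/407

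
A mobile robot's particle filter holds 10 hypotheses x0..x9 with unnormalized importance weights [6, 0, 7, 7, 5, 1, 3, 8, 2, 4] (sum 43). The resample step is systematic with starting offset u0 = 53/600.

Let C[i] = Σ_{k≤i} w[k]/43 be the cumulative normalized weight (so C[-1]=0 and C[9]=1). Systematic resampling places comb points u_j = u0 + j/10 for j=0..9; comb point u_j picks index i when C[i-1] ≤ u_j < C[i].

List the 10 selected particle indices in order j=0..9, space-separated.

0 2 2 3 4 5 7 7 8 9

C = [6/43, 6/43, 13/43, 20/43, 25/43, 26/43, 29/43, 37/43, 39/43, 1]
j=0: u_0=53/600 ∈ [0, 6/43) → index 0
j=1: u_1=113/600 ∈ [6/43, 13/43) → index 2
j=2: u_2=173/600 ∈ [6/43, 13/43) → index 2
j=3: u_3=233/600 ∈ [13/43, 20/43) → index 3
j=4: u_4=293/600 ∈ [20/43, 25/43) → index 4
j=5: u_5=353/600 ∈ [25/43, 26/43) → index 5
j=6: u_6=413/600 ∈ [29/43, 37/43) → index 7
j=7: u_7=473/600 ∈ [29/43, 37/43) → index 7
j=8: u_8=533/600 ∈ [37/43, 39/43) → index 8
j=9: u_9=593/600 ∈ [39/43, 1) → index 9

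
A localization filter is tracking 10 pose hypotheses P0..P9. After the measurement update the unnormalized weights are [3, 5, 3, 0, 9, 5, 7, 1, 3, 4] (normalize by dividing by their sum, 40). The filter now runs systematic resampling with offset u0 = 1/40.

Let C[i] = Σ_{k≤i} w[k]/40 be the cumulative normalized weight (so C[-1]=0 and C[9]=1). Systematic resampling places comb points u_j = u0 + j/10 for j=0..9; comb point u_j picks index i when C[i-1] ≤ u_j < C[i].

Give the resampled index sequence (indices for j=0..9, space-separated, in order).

0 1 2 4 4 5 6 6 8 9

C = [3/40, 1/5, 11/40, 11/40, 1/2, 5/8, 4/5, 33/40, 9/10, 1]
j=0: u_0=1/40 ∈ [0, 3/40) → index 0
j=1: u_1=1/8 ∈ [3/40, 1/5) → index 1
j=2: u_2=9/40 ∈ [1/5, 11/40) → index 2
j=3: u_3=13/40 ∈ [11/40, 1/2) → index 4
j=4: u_4=17/40 ∈ [11/40, 1/2) → index 4
j=5: u_5=21/40 ∈ [1/2, 5/8) → index 5
j=6: u_6=5/8 ∈ [5/8, 4/5) → index 6
j=7: u_7=29/40 ∈ [5/8, 4/5) → index 6
j=8: u_8=33/40 ∈ [33/40, 9/10) → index 8
j=9: u_9=37/40 ∈ [9/10, 1) → index 9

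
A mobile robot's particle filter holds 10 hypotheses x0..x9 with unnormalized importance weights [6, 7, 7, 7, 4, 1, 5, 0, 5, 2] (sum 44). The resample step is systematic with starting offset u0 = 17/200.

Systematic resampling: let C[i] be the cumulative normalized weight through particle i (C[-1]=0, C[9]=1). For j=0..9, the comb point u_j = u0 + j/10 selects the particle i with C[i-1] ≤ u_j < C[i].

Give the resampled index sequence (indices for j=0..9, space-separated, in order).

0 1 1 2 3 3 4 6 8 9

C = [3/22, 13/44, 5/11, 27/44, 31/44, 8/11, 37/44, 37/44, 21/22, 1]
j=0: u_0=17/200 ∈ [0, 3/22) → index 0
j=1: u_1=37/200 ∈ [3/22, 13/44) → index 1
j=2: u_2=57/200 ∈ [3/22, 13/44) → index 1
j=3: u_3=77/200 ∈ [13/44, 5/11) → index 2
j=4: u_4=97/200 ∈ [5/11, 27/44) → index 3
j=5: u_5=117/200 ∈ [5/11, 27/44) → index 3
j=6: u_6=137/200 ∈ [27/44, 31/44) → index 4
j=7: u_7=157/200 ∈ [8/11, 37/44) → index 6
j=8: u_8=177/200 ∈ [37/44, 21/22) → index 8
j=9: u_9=197/200 ∈ [21/22, 1) → index 9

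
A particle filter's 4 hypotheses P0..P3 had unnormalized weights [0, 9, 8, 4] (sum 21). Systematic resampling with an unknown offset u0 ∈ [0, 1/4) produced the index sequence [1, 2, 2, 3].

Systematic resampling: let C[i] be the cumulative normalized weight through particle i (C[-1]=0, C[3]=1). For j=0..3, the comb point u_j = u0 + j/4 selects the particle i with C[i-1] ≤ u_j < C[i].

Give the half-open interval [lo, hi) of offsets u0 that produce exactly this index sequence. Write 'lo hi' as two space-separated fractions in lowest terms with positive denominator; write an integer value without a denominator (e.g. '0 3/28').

C = [0, 3/7, 17/21, 1]
j=0 picked index 1: u0 ∈ [0, 3/7)
j=1 picked index 2: u0 ∈ [5/28, 47/84)
j=2 picked index 2: u0 ∈ [-1/14, 13/42)
j=3 picked index 3: u0 ∈ [5/84, 1/4)
intersection: [5/28, 1/4)

5/28 1/4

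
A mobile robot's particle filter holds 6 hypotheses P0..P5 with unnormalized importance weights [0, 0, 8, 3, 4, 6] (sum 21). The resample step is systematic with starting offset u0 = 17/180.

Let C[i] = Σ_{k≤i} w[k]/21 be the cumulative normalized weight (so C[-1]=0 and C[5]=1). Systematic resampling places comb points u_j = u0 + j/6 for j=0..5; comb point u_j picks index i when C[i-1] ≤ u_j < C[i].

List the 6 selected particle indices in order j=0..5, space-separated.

2 2 3 4 5 5

C = [0, 0, 8/21, 11/21, 5/7, 1]
j=0: u_0=17/180 ∈ [0, 8/21) → index 2
j=1: u_1=47/180 ∈ [0, 8/21) → index 2
j=2: u_2=77/180 ∈ [8/21, 11/21) → index 3
j=3: u_3=107/180 ∈ [11/21, 5/7) → index 4
j=4: u_4=137/180 ∈ [5/7, 1) → index 5
j=5: u_5=167/180 ∈ [5/7, 1) → index 5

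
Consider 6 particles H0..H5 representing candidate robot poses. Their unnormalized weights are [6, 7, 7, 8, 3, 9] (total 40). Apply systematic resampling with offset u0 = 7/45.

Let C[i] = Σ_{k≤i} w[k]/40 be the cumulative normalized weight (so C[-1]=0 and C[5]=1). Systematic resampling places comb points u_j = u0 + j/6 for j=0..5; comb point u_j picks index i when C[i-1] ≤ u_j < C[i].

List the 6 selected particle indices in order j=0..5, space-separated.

1 1 2 3 5 5

C = [3/20, 13/40, 1/2, 7/10, 31/40, 1]
j=0: u_0=7/45 ∈ [3/20, 13/40) → index 1
j=1: u_1=29/90 ∈ [3/20, 13/40) → index 1
j=2: u_2=22/45 ∈ [13/40, 1/2) → index 2
j=3: u_3=59/90 ∈ [1/2, 7/10) → index 3
j=4: u_4=37/45 ∈ [31/40, 1) → index 5
j=5: u_5=89/90 ∈ [31/40, 1) → index 5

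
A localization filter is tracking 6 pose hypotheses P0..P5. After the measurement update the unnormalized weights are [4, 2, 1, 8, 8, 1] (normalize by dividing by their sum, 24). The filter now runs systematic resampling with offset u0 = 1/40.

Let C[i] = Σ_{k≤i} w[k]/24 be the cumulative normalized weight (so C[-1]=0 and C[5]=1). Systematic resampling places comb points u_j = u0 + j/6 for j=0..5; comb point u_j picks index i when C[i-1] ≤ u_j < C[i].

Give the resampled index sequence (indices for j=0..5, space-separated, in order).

C = [1/6, 1/4, 7/24, 5/8, 23/24, 1]
j=0: u_0=1/40 ∈ [0, 1/6) → index 0
j=1: u_1=23/120 ∈ [1/6, 1/4) → index 1
j=2: u_2=43/120 ∈ [7/24, 5/8) → index 3
j=3: u_3=21/40 ∈ [7/24, 5/8) → index 3
j=4: u_4=83/120 ∈ [5/8, 23/24) → index 4
j=5: u_5=103/120 ∈ [5/8, 23/24) → index 4

0 1 3 3 4 4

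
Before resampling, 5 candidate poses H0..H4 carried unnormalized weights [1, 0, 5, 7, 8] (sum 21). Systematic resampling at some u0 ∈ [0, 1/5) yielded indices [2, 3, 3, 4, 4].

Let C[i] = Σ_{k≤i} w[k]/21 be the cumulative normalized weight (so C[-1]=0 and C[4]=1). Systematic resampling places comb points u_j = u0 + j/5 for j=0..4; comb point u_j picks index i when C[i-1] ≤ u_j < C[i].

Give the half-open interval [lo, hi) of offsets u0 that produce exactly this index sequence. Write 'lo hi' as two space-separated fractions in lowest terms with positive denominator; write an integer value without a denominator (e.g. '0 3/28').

C = [1/21, 1/21, 2/7, 13/21, 1]
j=0 picked index 2: u0 ∈ [1/21, 2/7)
j=1 picked index 3: u0 ∈ [3/35, 44/105)
j=2 picked index 3: u0 ∈ [-4/35, 23/105)
j=3 picked index 4: u0 ∈ [2/105, 2/5)
j=4 picked index 4: u0 ∈ [-19/105, 1/5)
intersection: [3/35, 1/5)

3/35 1/5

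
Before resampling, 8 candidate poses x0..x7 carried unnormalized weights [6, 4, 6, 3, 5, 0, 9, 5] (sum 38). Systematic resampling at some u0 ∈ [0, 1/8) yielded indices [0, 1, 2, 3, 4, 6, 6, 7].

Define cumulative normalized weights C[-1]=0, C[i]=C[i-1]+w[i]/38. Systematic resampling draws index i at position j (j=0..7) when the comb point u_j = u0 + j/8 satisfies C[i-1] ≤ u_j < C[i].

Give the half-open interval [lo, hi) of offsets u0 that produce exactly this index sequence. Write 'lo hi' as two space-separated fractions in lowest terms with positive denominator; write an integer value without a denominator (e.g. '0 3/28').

7/152 9/76

C = [3/19, 5/19, 8/19, 1/2, 12/19, 12/19, 33/38, 1]
j=0 picked index 0: u0 ∈ [0, 3/19)
j=1 picked index 1: u0 ∈ [5/152, 21/152)
j=2 picked index 2: u0 ∈ [1/76, 13/76)
j=3 picked index 3: u0 ∈ [7/152, 1/8)
j=4 picked index 4: u0 ∈ [0, 5/38)
j=5 picked index 6: u0 ∈ [1/152, 37/152)
j=6 picked index 6: u0 ∈ [-9/76, 9/76)
j=7 picked index 7: u0 ∈ [-1/152, 1/8)
intersection: [7/152, 9/76)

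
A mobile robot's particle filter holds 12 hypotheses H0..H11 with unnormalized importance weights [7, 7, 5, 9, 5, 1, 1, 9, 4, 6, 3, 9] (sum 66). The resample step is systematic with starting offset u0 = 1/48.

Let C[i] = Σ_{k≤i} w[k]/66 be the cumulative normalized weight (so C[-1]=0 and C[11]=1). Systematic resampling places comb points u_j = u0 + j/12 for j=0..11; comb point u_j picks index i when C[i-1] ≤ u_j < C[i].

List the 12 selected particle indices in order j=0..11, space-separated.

0 0 1 2 3 4 6 7 8 9 10 11

C = [7/66, 7/33, 19/66, 14/33, 1/2, 17/33, 35/66, 2/3, 8/11, 9/11, 19/22, 1]
j=0: u_0=1/48 ∈ [0, 7/66) → index 0
j=1: u_1=5/48 ∈ [0, 7/66) → index 0
j=2: u_2=3/16 ∈ [7/66, 7/33) → index 1
j=3: u_3=13/48 ∈ [7/33, 19/66) → index 2
j=4: u_4=17/48 ∈ [19/66, 14/33) → index 3
j=5: u_5=7/16 ∈ [14/33, 1/2) → index 4
j=6: u_6=25/48 ∈ [17/33, 35/66) → index 6
j=7: u_7=29/48 ∈ [35/66, 2/3) → index 7
j=8: u_8=11/16 ∈ [2/3, 8/11) → index 8
j=9: u_9=37/48 ∈ [8/11, 9/11) → index 9
j=10: u_10=41/48 ∈ [9/11, 19/22) → index 10
j=11: u_11=15/16 ∈ [19/22, 1) → index 11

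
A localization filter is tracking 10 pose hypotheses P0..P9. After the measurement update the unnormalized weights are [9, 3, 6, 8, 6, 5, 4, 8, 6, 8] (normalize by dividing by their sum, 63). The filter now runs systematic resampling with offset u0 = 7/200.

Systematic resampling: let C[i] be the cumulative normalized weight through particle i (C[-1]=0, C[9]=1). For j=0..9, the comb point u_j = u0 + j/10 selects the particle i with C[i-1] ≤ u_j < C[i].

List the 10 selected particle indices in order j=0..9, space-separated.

C = [1/7, 4/21, 2/7, 26/63, 32/63, 37/63, 41/63, 7/9, 55/63, 1]
j=0: u_0=7/200 ∈ [0, 1/7) → index 0
j=1: u_1=27/200 ∈ [0, 1/7) → index 0
j=2: u_2=47/200 ∈ [4/21, 2/7) → index 2
j=3: u_3=67/200 ∈ [2/7, 26/63) → index 3
j=4: u_4=87/200 ∈ [26/63, 32/63) → index 4
j=5: u_5=107/200 ∈ [32/63, 37/63) → index 5
j=6: u_6=127/200 ∈ [37/63, 41/63) → index 6
j=7: u_7=147/200 ∈ [41/63, 7/9) → index 7
j=8: u_8=167/200 ∈ [7/9, 55/63) → index 8
j=9: u_9=187/200 ∈ [55/63, 1) → index 9

0 0 2 3 4 5 6 7 8 9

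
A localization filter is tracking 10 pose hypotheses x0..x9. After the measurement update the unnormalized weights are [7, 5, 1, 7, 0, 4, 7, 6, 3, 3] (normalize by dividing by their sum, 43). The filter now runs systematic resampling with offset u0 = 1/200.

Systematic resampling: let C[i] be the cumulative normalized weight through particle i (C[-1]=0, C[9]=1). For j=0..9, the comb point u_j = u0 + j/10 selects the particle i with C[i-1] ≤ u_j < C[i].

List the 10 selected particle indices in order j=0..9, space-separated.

C = [7/43, 12/43, 13/43, 20/43, 20/43, 24/43, 31/43, 37/43, 40/43, 1]
j=0: u_0=1/200 ∈ [0, 7/43) → index 0
j=1: u_1=21/200 ∈ [0, 7/43) → index 0
j=2: u_2=41/200 ∈ [7/43, 12/43) → index 1
j=3: u_3=61/200 ∈ [13/43, 20/43) → index 3
j=4: u_4=81/200 ∈ [13/43, 20/43) → index 3
j=5: u_5=101/200 ∈ [20/43, 24/43) → index 5
j=6: u_6=121/200 ∈ [24/43, 31/43) → index 6
j=7: u_7=141/200 ∈ [24/43, 31/43) → index 6
j=8: u_8=161/200 ∈ [31/43, 37/43) → index 7
j=9: u_9=181/200 ∈ [37/43, 40/43) → index 8

0 0 1 3 3 5 6 6 7 8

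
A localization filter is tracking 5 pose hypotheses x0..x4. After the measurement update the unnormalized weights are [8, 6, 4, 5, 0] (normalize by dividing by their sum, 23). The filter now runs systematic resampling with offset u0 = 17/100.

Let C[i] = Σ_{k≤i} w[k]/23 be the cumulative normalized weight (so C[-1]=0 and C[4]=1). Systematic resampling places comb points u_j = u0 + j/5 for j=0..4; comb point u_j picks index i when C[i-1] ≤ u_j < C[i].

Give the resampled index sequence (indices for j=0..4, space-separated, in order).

C = [8/23, 14/23, 18/23, 1, 1]
j=0: u_0=17/100 ∈ [0, 8/23) → index 0
j=1: u_1=37/100 ∈ [8/23, 14/23) → index 1
j=2: u_2=57/100 ∈ [8/23, 14/23) → index 1
j=3: u_3=77/100 ∈ [14/23, 18/23) → index 2
j=4: u_4=97/100 ∈ [18/23, 1) → index 3

0 1 1 2 3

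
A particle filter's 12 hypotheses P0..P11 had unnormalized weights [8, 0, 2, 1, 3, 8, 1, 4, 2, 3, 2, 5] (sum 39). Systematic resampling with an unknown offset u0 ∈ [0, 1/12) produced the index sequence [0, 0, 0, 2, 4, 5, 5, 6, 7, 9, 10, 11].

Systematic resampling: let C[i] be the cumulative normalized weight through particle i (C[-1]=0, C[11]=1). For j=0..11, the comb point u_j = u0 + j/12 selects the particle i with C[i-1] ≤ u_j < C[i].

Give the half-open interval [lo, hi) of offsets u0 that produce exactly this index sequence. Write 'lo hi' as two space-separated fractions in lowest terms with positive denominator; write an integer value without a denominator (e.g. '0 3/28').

C = [8/39, 8/39, 10/39, 11/39, 14/39, 22/39, 23/39, 9/13, 29/39, 32/39, 34/39, 1]
j=0 picked index 0: u0 ∈ [0, 8/39)
j=1 picked index 0: u0 ∈ [-1/12, 19/156)
j=2 picked index 0: u0 ∈ [-1/6, 1/26)
j=3 picked index 2: u0 ∈ [-7/156, 1/156)
j=4 picked index 4: u0 ∈ [-2/39, 1/39)
j=5 picked index 5: u0 ∈ [-3/52, 23/156)
j=6 picked index 5: u0 ∈ [-11/78, 5/78)
j=7 picked index 6: u0 ∈ [-1/52, 1/156)
j=8 picked index 7: u0 ∈ [-1/13, 1/39)
j=9 picked index 9: u0 ∈ [-1/156, 11/156)
j=10 picked index 10: u0 ∈ [-1/78, 1/26)
j=11 picked index 11: u0 ∈ [-7/156, 1/12)
intersection: [0, 1/156)

0 1/156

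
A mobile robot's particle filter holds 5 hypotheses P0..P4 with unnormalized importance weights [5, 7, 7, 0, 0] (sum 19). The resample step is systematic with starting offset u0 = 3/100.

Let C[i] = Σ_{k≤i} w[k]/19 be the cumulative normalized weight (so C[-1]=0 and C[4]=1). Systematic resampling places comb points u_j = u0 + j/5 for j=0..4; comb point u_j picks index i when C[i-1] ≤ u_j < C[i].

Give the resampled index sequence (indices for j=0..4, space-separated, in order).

C = [5/19, 12/19, 1, 1, 1]
j=0: u_0=3/100 ∈ [0, 5/19) → index 0
j=1: u_1=23/100 ∈ [0, 5/19) → index 0
j=2: u_2=43/100 ∈ [5/19, 12/19) → index 1
j=3: u_3=63/100 ∈ [5/19, 12/19) → index 1
j=4: u_4=83/100 ∈ [12/19, 1) → index 2

0 0 1 1 2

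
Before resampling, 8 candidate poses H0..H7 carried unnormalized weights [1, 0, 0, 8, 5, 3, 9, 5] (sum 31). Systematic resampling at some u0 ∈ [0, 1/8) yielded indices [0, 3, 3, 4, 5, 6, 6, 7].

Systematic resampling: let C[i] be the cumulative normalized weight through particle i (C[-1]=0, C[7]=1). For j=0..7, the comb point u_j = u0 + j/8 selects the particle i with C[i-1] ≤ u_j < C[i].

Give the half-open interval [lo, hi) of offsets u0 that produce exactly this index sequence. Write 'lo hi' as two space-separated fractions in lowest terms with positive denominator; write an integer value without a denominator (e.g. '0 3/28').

C = [1/31, 1/31, 1/31, 9/31, 14/31, 17/31, 26/31, 1]
j=0 picked index 0: u0 ∈ [0, 1/31)
j=1 picked index 3: u0 ∈ [-23/248, 41/248)
j=2 picked index 3: u0 ∈ [-27/124, 5/124)
j=3 picked index 4: u0 ∈ [-21/248, 19/248)
j=4 picked index 5: u0 ∈ [-3/62, 3/62)
j=5 picked index 6: u0 ∈ [-19/248, 53/248)
j=6 picked index 6: u0 ∈ [-25/124, 11/124)
j=7 picked index 7: u0 ∈ [-9/248, 1/8)
intersection: [0, 1/31)

0 1/31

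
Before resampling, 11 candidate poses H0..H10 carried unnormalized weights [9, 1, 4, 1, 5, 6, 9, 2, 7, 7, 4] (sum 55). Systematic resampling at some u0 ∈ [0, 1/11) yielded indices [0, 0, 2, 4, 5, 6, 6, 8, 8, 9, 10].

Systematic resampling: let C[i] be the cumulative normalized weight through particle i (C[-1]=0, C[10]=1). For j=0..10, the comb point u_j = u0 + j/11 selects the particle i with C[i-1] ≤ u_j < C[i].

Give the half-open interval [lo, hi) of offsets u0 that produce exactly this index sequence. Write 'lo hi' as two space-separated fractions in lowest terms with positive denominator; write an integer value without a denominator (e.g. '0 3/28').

2/55 4/55

C = [9/55, 2/11, 14/55, 3/11, 4/11, 26/55, 7/11, 37/55, 4/5, 51/55, 1]
j=0 picked index 0: u0 ∈ [0, 9/55)
j=1 picked index 0: u0 ∈ [-1/11, 4/55)
j=2 picked index 2: u0 ∈ [0, 4/55)
j=3 picked index 4: u0 ∈ [0, 1/11)
j=4 picked index 5: u0 ∈ [0, 6/55)
j=5 picked index 6: u0 ∈ [1/55, 2/11)
j=6 picked index 6: u0 ∈ [-4/55, 1/11)
j=7 picked index 8: u0 ∈ [2/55, 9/55)
j=8 picked index 8: u0 ∈ [-3/55, 4/55)
j=9 picked index 9: u0 ∈ [-1/55, 6/55)
j=10 picked index 10: u0 ∈ [1/55, 1/11)
intersection: [2/55, 4/55)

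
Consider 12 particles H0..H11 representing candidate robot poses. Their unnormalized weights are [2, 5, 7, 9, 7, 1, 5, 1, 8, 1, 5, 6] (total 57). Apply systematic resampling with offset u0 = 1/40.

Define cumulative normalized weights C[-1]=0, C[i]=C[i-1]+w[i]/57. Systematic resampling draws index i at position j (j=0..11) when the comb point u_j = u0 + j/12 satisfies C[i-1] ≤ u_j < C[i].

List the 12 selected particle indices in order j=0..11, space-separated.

0 1 2 3 3 4 4 6 8 8 10 11

C = [2/57, 7/57, 14/57, 23/57, 10/19, 31/57, 12/19, 37/57, 15/19, 46/57, 17/19, 1]
j=0: u_0=1/40 ∈ [0, 2/57) → index 0
j=1: u_1=13/120 ∈ [2/57, 7/57) → index 1
j=2: u_2=23/120 ∈ [7/57, 14/57) → index 2
j=3: u_3=11/40 ∈ [14/57, 23/57) → index 3
j=4: u_4=43/120 ∈ [14/57, 23/57) → index 3
j=5: u_5=53/120 ∈ [23/57, 10/19) → index 4
j=6: u_6=21/40 ∈ [23/57, 10/19) → index 4
j=7: u_7=73/120 ∈ [31/57, 12/19) → index 6
j=8: u_8=83/120 ∈ [37/57, 15/19) → index 8
j=9: u_9=31/40 ∈ [37/57, 15/19) → index 8
j=10: u_10=103/120 ∈ [46/57, 17/19) → index 10
j=11: u_11=113/120 ∈ [17/19, 1) → index 11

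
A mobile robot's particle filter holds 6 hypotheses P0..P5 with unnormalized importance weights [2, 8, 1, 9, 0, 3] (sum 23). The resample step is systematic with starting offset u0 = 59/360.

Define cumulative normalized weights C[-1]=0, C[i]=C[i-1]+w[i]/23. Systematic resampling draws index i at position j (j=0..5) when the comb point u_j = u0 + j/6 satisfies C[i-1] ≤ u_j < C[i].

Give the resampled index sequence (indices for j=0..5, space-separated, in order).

1 1 3 3 3 5

C = [2/23, 10/23, 11/23, 20/23, 20/23, 1]
j=0: u_0=59/360 ∈ [2/23, 10/23) → index 1
j=1: u_1=119/360 ∈ [2/23, 10/23) → index 1
j=2: u_2=179/360 ∈ [11/23, 20/23) → index 3
j=3: u_3=239/360 ∈ [11/23, 20/23) → index 3
j=4: u_4=299/360 ∈ [11/23, 20/23) → index 3
j=5: u_5=359/360 ∈ [20/23, 1) → index 5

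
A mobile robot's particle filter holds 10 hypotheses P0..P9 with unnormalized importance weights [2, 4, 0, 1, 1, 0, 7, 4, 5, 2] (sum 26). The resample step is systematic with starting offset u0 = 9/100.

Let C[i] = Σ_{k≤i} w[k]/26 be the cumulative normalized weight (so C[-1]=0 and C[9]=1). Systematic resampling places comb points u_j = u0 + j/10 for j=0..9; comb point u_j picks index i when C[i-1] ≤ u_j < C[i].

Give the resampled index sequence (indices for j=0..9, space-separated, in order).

C = [1/13, 3/13, 3/13, 7/26, 4/13, 4/13, 15/26, 19/26, 12/13, 1]
j=0: u_0=9/100 ∈ [1/13, 3/13) → index 1
j=1: u_1=19/100 ∈ [1/13, 3/13) → index 1
j=2: u_2=29/100 ∈ [7/26, 4/13) → index 4
j=3: u_3=39/100 ∈ [4/13, 15/26) → index 6
j=4: u_4=49/100 ∈ [4/13, 15/26) → index 6
j=5: u_5=59/100 ∈ [15/26, 19/26) → index 7
j=6: u_6=69/100 ∈ [15/26, 19/26) → index 7
j=7: u_7=79/100 ∈ [19/26, 12/13) → index 8
j=8: u_8=89/100 ∈ [19/26, 12/13) → index 8
j=9: u_9=99/100 ∈ [12/13, 1) → index 9

1 1 4 6 6 7 7 8 8 9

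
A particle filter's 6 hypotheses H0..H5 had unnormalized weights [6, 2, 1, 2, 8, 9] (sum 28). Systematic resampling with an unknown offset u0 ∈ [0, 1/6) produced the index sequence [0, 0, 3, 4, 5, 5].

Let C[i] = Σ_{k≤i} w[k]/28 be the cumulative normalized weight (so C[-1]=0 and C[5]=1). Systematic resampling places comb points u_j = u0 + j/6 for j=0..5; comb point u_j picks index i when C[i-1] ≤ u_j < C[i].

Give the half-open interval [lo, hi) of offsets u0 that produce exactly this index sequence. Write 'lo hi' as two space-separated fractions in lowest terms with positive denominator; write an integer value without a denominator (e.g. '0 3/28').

1/84 1/21

C = [3/14, 2/7, 9/28, 11/28, 19/28, 1]
j=0 picked index 0: u0 ∈ [0, 3/14)
j=1 picked index 0: u0 ∈ [-1/6, 1/21)
j=2 picked index 3: u0 ∈ [-1/84, 5/84)
j=3 picked index 4: u0 ∈ [-3/28, 5/28)
j=4 picked index 5: u0 ∈ [1/84, 1/3)
j=5 picked index 5: u0 ∈ [-13/84, 1/6)
intersection: [1/84, 1/21)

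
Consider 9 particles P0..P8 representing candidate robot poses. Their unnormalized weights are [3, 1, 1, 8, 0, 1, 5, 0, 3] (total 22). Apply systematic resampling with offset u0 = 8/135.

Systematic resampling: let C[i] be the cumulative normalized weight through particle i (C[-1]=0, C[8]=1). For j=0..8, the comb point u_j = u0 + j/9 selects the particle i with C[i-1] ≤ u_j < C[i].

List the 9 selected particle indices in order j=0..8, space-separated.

0 1 3 3 3 5 6 6 8

C = [3/22, 2/11, 5/22, 13/22, 13/22, 7/11, 19/22, 19/22, 1]
j=0: u_0=8/135 ∈ [0, 3/22) → index 0
j=1: u_1=23/135 ∈ [3/22, 2/11) → index 1
j=2: u_2=38/135 ∈ [5/22, 13/22) → index 3
j=3: u_3=53/135 ∈ [5/22, 13/22) → index 3
j=4: u_4=68/135 ∈ [5/22, 13/22) → index 3
j=5: u_5=83/135 ∈ [13/22, 7/11) → index 5
j=6: u_6=98/135 ∈ [7/11, 19/22) → index 6
j=7: u_7=113/135 ∈ [7/11, 19/22) → index 6
j=8: u_8=128/135 ∈ [19/22, 1) → index 8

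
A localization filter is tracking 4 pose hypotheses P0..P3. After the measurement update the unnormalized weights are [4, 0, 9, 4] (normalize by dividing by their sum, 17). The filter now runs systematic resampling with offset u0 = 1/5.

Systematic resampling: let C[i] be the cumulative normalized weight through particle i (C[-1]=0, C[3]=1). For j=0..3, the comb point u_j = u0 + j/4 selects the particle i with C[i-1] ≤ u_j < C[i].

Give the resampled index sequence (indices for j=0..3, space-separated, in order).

C = [4/17, 4/17, 13/17, 1]
j=0: u_0=1/5 ∈ [0, 4/17) → index 0
j=1: u_1=9/20 ∈ [4/17, 13/17) → index 2
j=2: u_2=7/10 ∈ [4/17, 13/17) → index 2
j=3: u_3=19/20 ∈ [13/17, 1) → index 3

0 2 2 3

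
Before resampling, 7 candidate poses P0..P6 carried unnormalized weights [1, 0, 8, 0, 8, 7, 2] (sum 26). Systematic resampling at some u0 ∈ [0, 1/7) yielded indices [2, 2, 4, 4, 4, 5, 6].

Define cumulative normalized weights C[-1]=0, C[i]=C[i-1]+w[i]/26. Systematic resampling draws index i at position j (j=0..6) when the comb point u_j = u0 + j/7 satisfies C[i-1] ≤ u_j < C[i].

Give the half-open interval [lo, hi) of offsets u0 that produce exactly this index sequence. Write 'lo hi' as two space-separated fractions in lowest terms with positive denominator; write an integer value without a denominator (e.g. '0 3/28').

6/91 15/182

C = [1/26, 1/26, 9/26, 9/26, 17/26, 12/13, 1]
j=0 picked index 2: u0 ∈ [1/26, 9/26)
j=1 picked index 2: u0 ∈ [-19/182, 37/182)
j=2 picked index 4: u0 ∈ [11/182, 67/182)
j=3 picked index 4: u0 ∈ [-15/182, 41/182)
j=4 picked index 4: u0 ∈ [-41/182, 15/182)
j=5 picked index 5: u0 ∈ [-11/182, 19/91)
j=6 picked index 6: u0 ∈ [6/91, 1/7)
intersection: [6/91, 15/182)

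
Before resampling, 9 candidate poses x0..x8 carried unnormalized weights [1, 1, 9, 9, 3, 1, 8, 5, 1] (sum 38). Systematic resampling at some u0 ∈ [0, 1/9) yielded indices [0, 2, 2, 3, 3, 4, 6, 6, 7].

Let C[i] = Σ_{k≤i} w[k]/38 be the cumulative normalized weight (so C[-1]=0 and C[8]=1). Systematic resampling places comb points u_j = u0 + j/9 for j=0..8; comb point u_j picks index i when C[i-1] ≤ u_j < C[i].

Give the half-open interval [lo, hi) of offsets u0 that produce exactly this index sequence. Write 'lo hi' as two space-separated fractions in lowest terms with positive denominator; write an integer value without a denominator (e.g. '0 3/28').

0 1/38

C = [1/38, 1/19, 11/38, 10/19, 23/38, 12/19, 16/19, 37/38, 1]
j=0 picked index 0: u0 ∈ [0, 1/38)
j=1 picked index 2: u0 ∈ [-10/171, 61/342)
j=2 picked index 2: u0 ∈ [-29/171, 23/342)
j=3 picked index 3: u0 ∈ [-5/114, 11/57)
j=4 picked index 3: u0 ∈ [-53/342, 14/171)
j=5 picked index 4: u0 ∈ [-5/171, 17/342)
j=6 picked index 6: u0 ∈ [-2/57, 10/57)
j=7 picked index 6: u0 ∈ [-25/171, 11/171)
j=8 picked index 7: u0 ∈ [-8/171, 29/342)
intersection: [0, 1/38)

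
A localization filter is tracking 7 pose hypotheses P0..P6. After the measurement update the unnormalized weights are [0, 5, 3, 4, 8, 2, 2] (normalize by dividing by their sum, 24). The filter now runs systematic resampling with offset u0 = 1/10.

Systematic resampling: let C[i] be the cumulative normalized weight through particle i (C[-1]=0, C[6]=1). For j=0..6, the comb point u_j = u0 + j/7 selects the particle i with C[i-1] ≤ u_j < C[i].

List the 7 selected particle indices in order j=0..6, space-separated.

1 2 3 4 4 4 6

C = [0, 5/24, 1/3, 1/2, 5/6, 11/12, 1]
j=0: u_0=1/10 ∈ [0, 5/24) → index 1
j=1: u_1=17/70 ∈ [5/24, 1/3) → index 2
j=2: u_2=27/70 ∈ [1/3, 1/2) → index 3
j=3: u_3=37/70 ∈ [1/2, 5/6) → index 4
j=4: u_4=47/70 ∈ [1/2, 5/6) → index 4
j=5: u_5=57/70 ∈ [1/2, 5/6) → index 4
j=6: u_6=67/70 ∈ [11/12, 1) → index 6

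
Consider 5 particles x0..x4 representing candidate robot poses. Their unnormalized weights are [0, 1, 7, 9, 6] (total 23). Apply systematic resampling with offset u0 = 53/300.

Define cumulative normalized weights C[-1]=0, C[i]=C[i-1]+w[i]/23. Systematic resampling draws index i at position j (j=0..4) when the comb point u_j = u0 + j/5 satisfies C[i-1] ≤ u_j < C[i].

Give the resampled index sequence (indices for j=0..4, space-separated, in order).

2 3 3 4 4

C = [0, 1/23, 8/23, 17/23, 1]
j=0: u_0=53/300 ∈ [1/23, 8/23) → index 2
j=1: u_1=113/300 ∈ [8/23, 17/23) → index 3
j=2: u_2=173/300 ∈ [8/23, 17/23) → index 3
j=3: u_3=233/300 ∈ [17/23, 1) → index 4
j=4: u_4=293/300 ∈ [17/23, 1) → index 4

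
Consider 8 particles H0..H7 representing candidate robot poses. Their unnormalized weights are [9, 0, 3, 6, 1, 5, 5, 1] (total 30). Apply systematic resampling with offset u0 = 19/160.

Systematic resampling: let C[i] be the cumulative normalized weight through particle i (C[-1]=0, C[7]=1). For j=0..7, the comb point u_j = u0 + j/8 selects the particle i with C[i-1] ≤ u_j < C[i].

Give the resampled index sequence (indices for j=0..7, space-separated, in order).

C = [3/10, 3/10, 2/5, 3/5, 19/30, 4/5, 29/30, 1]
j=0: u_0=19/160 ∈ [0, 3/10) → index 0
j=1: u_1=39/160 ∈ [0, 3/10) → index 0
j=2: u_2=59/160 ∈ [3/10, 2/5) → index 2
j=3: u_3=79/160 ∈ [2/5, 3/5) → index 3
j=4: u_4=99/160 ∈ [3/5, 19/30) → index 4
j=5: u_5=119/160 ∈ [19/30, 4/5) → index 5
j=6: u_6=139/160 ∈ [4/5, 29/30) → index 6
j=7: u_7=159/160 ∈ [29/30, 1) → index 7

0 0 2 3 4 5 6 7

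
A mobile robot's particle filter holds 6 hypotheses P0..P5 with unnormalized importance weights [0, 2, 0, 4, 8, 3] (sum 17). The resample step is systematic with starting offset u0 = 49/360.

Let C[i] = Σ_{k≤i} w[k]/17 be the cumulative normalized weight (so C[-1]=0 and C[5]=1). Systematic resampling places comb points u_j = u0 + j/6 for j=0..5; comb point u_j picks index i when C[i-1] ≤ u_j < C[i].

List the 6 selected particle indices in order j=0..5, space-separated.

C = [0, 2/17, 2/17, 6/17, 14/17, 1]
j=0: u_0=49/360 ∈ [2/17, 6/17) → index 3
j=1: u_1=109/360 ∈ [2/17, 6/17) → index 3
j=2: u_2=169/360 ∈ [6/17, 14/17) → index 4
j=3: u_3=229/360 ∈ [6/17, 14/17) → index 4
j=4: u_4=289/360 ∈ [6/17, 14/17) → index 4
j=5: u_5=349/360 ∈ [14/17, 1) → index 5

3 3 4 4 4 5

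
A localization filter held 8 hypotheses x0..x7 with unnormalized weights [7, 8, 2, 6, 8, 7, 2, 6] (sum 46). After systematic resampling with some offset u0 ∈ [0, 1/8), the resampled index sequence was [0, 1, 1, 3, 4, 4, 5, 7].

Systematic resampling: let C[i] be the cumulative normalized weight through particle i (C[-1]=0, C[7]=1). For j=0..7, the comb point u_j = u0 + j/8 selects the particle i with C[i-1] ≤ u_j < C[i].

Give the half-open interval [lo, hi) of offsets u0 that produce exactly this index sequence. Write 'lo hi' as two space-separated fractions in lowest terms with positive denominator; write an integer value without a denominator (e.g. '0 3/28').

5/184 9/184

C = [7/46, 15/46, 17/46, 1/2, 31/46, 19/23, 20/23, 1]
j=0 picked index 0: u0 ∈ [0, 7/46)
j=1 picked index 1: u0 ∈ [5/184, 37/184)
j=2 picked index 1: u0 ∈ [-9/92, 7/92)
j=3 picked index 3: u0 ∈ [-1/184, 1/8)
j=4 picked index 4: u0 ∈ [0, 4/23)
j=5 picked index 4: u0 ∈ [-1/8, 9/184)
j=6 picked index 5: u0 ∈ [-7/92, 7/92)
j=7 picked index 7: u0 ∈ [-1/184, 1/8)
intersection: [5/184, 9/184)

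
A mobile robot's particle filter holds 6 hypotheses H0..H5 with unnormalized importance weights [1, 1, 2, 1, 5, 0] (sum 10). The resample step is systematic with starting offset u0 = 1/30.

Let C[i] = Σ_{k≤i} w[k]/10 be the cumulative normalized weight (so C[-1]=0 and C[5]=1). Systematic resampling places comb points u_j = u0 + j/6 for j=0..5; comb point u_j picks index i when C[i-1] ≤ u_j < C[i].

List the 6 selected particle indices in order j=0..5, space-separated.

0 2 2 4 4 4

C = [1/10, 1/5, 2/5, 1/2, 1, 1]
j=0: u_0=1/30 ∈ [0, 1/10) → index 0
j=1: u_1=1/5 ∈ [1/5, 2/5) → index 2
j=2: u_2=11/30 ∈ [1/5, 2/5) → index 2
j=3: u_3=8/15 ∈ [1/2, 1) → index 4
j=4: u_4=7/10 ∈ [1/2, 1) → index 4
j=5: u_5=13/15 ∈ [1/2, 1) → index 4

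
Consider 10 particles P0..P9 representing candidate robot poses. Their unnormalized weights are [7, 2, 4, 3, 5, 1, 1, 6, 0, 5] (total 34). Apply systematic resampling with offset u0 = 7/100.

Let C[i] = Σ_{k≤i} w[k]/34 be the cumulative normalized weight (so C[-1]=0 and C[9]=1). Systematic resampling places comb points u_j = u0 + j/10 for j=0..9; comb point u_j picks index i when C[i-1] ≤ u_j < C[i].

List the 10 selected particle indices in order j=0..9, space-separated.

0 0 2 2 3 4 6 7 9 9

C = [7/34, 9/34, 13/34, 8/17, 21/34, 11/17, 23/34, 29/34, 29/34, 1]
j=0: u_0=7/100 ∈ [0, 7/34) → index 0
j=1: u_1=17/100 ∈ [0, 7/34) → index 0
j=2: u_2=27/100 ∈ [9/34, 13/34) → index 2
j=3: u_3=37/100 ∈ [9/34, 13/34) → index 2
j=4: u_4=47/100 ∈ [13/34, 8/17) → index 3
j=5: u_5=57/100 ∈ [8/17, 21/34) → index 4
j=6: u_6=67/100 ∈ [11/17, 23/34) → index 6
j=7: u_7=77/100 ∈ [23/34, 29/34) → index 7
j=8: u_8=87/100 ∈ [29/34, 1) → index 9
j=9: u_9=97/100 ∈ [29/34, 1) → index 9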